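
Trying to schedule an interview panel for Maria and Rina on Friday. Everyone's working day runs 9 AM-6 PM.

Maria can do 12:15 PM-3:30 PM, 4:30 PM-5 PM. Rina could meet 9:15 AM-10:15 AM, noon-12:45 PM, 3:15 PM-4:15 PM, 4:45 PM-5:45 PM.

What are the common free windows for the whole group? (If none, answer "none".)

Maria ∩ Rina: 12:15-12:45, 15:15-15:30, 16:45-17:00.

12:15-12:45, 15:15-15:30, 16:45-17:00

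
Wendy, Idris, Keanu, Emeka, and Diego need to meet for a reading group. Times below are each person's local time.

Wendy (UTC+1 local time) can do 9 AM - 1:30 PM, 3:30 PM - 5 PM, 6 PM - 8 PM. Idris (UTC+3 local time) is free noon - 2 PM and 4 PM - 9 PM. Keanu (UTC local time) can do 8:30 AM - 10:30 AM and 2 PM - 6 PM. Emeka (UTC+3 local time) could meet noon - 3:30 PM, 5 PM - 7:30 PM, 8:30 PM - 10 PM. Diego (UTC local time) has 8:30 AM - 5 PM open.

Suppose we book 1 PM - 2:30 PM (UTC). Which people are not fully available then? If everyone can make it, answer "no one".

Emeka, Keanu, Wendy

Wendy in UTC: 08:00-12:30, 14:30-16:00, 17:00-19:00 (subtract 1h to convert from UTC+1).
Idris in UTC: 09:00-11:00, 13:00-18:00 (subtract 3h to convert from UTC+3).
Keanu in UTC: 08:30-10:30, 14:00-18:00.
Emeka in UTC: 09:00-12:30, 14:00-16:30, 17:30-19:00 (subtract 3h to convert from UTC+3).
Diego in UTC: 08:30-17:00.
Wendy: not fully free for 13:00-14:30. Idris: free for 13:00-14:30. Keanu: not fully free for 13:00-14:30. Emeka: not fully free for 13:00-14:30. Diego: free for 13:00-14:30.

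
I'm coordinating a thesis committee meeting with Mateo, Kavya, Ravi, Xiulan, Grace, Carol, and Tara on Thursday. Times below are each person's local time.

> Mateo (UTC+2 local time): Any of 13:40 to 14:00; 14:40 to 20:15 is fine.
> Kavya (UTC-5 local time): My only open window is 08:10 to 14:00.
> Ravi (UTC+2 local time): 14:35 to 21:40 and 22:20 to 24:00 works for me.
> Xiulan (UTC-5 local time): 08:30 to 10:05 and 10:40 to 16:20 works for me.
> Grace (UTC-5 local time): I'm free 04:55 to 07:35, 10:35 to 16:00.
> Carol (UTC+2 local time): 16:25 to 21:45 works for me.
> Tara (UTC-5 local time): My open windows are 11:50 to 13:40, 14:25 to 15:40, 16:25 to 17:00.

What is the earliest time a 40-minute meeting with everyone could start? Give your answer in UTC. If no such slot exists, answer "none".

Mateo in UTC: 11:40-12:00, 12:40-18:15 (subtract 2h to convert from UTC+2).
Kavya in UTC: 13:10-19:00 (add 5h to convert from UTC-5).
Ravi in UTC: 12:35-19:40, 20:20-22:00 (subtract 2h to convert from UTC+2).
Xiulan in UTC: 13:30-15:05, 15:40-21:20 (add 5h to convert from UTC-5).
Grace in UTC: 09:55-12:35, 15:35-21:00 (add 5h to convert from UTC-5).
Carol in UTC: 14:25-19:45 (subtract 2h to convert from UTC+2).
Tara in UTC: 16:50-18:40, 19:25-20:40, 21:25-22:00 (add 5h to convert from UTC-5).
Mateo ∩ Kavya: 13:10-18:15.
Mateo ∩ Kavya ∩ Ravi: 13:10-18:15.
Mateo ∩ Kavya ∩ Ravi ∩ Xiulan: 13:30-15:05, 15:40-18:15.
Mateo ∩ Kavya ∩ Ravi ∩ Xiulan ∩ Grace: 15:40-18:15.
Mateo ∩ Kavya ∩ Ravi ∩ Xiulan ∩ Grace ∩ Carol: 15:40-18:15.
Mateo ∩ Kavya ∩ Ravi ∩ Xiulan ∩ Grace ∩ Carol ∩ Tara: 16:50-18:15.
The first common window of at least 40 minutes is 16:50-18:15, so the earliest start is 16:50.

16:50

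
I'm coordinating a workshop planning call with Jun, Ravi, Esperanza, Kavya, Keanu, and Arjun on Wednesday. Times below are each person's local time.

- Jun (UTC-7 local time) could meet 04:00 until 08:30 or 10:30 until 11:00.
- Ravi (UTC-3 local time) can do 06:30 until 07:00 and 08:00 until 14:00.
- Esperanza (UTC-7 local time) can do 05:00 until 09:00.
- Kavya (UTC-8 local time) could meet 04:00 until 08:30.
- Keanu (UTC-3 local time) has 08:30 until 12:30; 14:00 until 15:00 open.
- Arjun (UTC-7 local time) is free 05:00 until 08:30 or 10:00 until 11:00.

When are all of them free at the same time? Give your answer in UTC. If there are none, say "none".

12:00-15:30

Jun in UTC: 11:00-15:30, 17:30-18:00 (add 7h to convert from UTC-7).
Ravi in UTC: 09:30-10:00, 11:00-17:00 (add 3h to convert from UTC-3).
Esperanza in UTC: 12:00-16:00 (add 7h to convert from UTC-7).
Kavya in UTC: 12:00-16:30 (add 8h to convert from UTC-8).
Keanu in UTC: 11:30-15:30, 17:00-18:00 (add 3h to convert from UTC-3).
Arjun in UTC: 12:00-15:30, 17:00-18:00 (add 7h to convert from UTC-7).
Jun ∩ Ravi: 11:00-15:30.
Jun ∩ Ravi ∩ Esperanza: 12:00-15:30.
Jun ∩ Ravi ∩ Esperanza ∩ Kavya: 12:00-15:30.
Jun ∩ Ravi ∩ Esperanza ∩ Kavya ∩ Keanu: 12:00-15:30.
Jun ∩ Ravi ∩ Esperanza ∩ Kavya ∩ Keanu ∩ Arjun: 12:00-15:30.
Those are the intersection windows.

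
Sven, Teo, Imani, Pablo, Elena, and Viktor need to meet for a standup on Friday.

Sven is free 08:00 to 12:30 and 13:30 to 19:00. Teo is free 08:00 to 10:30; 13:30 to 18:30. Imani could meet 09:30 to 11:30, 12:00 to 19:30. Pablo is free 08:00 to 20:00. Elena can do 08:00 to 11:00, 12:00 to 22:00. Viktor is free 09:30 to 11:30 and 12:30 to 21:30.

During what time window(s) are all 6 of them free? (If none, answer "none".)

Sven ∩ Teo: 08:00-10:30, 13:30-18:30.
Sven ∩ Teo ∩ Imani: 09:30-10:30, 13:30-18:30.
Sven ∩ Teo ∩ Imani ∩ Pablo: 09:30-10:30, 13:30-18:30.
Sven ∩ Teo ∩ Imani ∩ Pablo ∩ Elena: 09:30-10:30, 13:30-18:30.
Sven ∩ Teo ∩ Imani ∩ Pablo ∩ Elena ∩ Viktor: 09:30-10:30, 13:30-18:30.

09:30-10:30, 13:30-18:30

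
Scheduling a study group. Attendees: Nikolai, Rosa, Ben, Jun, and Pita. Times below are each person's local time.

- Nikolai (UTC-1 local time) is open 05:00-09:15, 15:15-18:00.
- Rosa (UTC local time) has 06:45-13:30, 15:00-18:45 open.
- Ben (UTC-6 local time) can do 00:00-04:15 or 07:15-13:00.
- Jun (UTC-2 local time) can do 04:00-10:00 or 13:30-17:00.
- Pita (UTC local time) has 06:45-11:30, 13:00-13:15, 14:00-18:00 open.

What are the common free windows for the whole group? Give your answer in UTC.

Nikolai in UTC: 06:00-10:15, 16:15-19:00 (add 1h to convert from UTC-1).
Rosa in UTC: 06:45-13:30, 15:00-18:45.
Ben in UTC: 06:00-10:15, 13:15-19:00 (add 6h to convert from UTC-6).
Jun in UTC: 06:00-12:00, 15:30-19:00 (add 2h to convert from UTC-2).
Pita in UTC: 06:45-11:30, 13:00-13:15, 14:00-18:00.
Nikolai ∩ Rosa: 06:45-10:15, 16:15-18:45.
Nikolai ∩ Rosa ∩ Ben: 06:45-10:15, 16:15-18:45.
Nikolai ∩ Rosa ∩ Ben ∩ Jun: 06:45-10:15, 16:15-18:45.
Nikolai ∩ Rosa ∩ Ben ∩ Jun ∩ Pita: 06:45-10:15, 16:15-18:00.

06:45-10:15, 16:15-18:00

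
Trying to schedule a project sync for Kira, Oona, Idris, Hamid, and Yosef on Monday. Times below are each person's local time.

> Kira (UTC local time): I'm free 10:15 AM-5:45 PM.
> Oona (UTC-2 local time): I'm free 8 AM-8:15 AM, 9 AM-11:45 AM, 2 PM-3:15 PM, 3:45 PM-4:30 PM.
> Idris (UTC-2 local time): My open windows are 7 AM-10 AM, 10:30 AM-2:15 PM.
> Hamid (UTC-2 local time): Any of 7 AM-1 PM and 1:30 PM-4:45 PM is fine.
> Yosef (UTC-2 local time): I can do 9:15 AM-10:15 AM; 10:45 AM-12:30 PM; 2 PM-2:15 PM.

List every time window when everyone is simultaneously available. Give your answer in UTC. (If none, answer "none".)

Kira in UTC: 10:15-17:45.
Oona in UTC: 10:00-10:15, 11:00-13:45, 16:00-17:15, 17:45-18:30 (add 2h to convert from UTC-2).
Idris in UTC: 09:00-12:00, 12:30-16:15 (add 2h to convert from UTC-2).
Hamid in UTC: 09:00-15:00, 15:30-18:45 (add 2h to convert from UTC-2).
Yosef in UTC: 11:15-12:15, 12:45-14:30, 16:00-16:15 (add 2h to convert from UTC-2).
Kira ∩ Oona: 11:00-13:45, 16:00-17:15.
Kira ∩ Oona ∩ Idris: 11:00-12:00, 12:30-13:45, 16:00-16:15.
Kira ∩ Oona ∩ Idris ∩ Hamid: 11:00-12:00, 12:30-13:45, 16:00-16:15.
Kira ∩ Oona ∩ Idris ∩ Hamid ∩ Yosef: 11:15-12:00, 12:45-13:45, 16:00-16:15.

11:15-12:00, 12:45-13:45, 16:00-16:15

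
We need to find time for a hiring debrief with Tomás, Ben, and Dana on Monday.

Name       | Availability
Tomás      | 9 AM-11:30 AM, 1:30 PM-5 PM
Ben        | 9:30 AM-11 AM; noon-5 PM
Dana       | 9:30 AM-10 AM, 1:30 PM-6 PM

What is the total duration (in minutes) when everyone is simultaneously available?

Tomás ∩ Ben: 09:30-11:00, 13:30-17:00.
Tomás ∩ Ben ∩ Dana: 09:30-10:00, 13:30-17:00.
Summing the common windows: 30 + 210 = 240 minutes.

240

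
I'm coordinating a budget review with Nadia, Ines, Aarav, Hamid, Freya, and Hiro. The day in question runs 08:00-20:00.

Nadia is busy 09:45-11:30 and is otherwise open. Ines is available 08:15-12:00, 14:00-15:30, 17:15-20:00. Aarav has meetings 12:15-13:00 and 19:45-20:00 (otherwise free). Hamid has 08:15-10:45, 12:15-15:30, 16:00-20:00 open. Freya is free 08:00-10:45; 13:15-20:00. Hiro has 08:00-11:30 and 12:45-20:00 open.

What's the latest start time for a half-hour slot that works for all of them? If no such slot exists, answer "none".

19:15

Nadia free: 08:00-09:45, 11:30-20:00 (invert busy blocks within the working day).
Ines free: 08:15-12:00, 14:00-15:30, 17:15-20:00.
Aarav free: 08:00-12:15, 13:00-19:45 (invert busy blocks within the working day).
Hamid free: 08:15-10:45, 12:15-15:30, 16:00-20:00.
Freya free: 08:00-10:45, 13:15-20:00.
Hiro free: 08:00-11:30, 12:45-20:00.
Nadia ∩ Ines: 08:15-09:45, 11:30-12:00, 14:00-15:30, 17:15-20:00.
Nadia ∩ Ines ∩ Aarav: 08:15-09:45, 11:30-12:00, 14:00-15:30, 17:15-19:45.
Nadia ∩ Ines ∩ Aarav ∩ Hamid: 08:15-09:45, 14:00-15:30, 17:15-19:45.
Nadia ∩ Ines ∩ Aarav ∩ Hamid ∩ Freya: 08:15-09:45, 14:00-15:30, 17:15-19:45.
Nadia ∩ Ines ∩ Aarav ∩ Hamid ∩ Freya ∩ Hiro: 08:15-09:45, 14:00-15:30, 17:15-19:45.
The last common window of at least 30 minutes is 17:15-19:45; a 30-minute meeting can start as late as 19:15 and still end by 19:45.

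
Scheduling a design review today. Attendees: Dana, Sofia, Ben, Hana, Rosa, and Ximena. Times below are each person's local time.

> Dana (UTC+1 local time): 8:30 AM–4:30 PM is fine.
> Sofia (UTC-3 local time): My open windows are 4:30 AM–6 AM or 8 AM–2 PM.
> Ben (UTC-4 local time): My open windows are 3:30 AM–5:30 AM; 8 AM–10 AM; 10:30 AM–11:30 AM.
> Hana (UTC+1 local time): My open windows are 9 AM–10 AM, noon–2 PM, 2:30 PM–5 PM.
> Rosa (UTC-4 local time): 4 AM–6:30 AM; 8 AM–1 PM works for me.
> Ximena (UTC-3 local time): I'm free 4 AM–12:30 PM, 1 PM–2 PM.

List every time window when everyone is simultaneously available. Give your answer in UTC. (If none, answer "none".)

Dana in UTC: 07:30-15:30 (subtract 1h to convert from UTC+1).
Sofia in UTC: 07:30-09:00, 11:00-17:00 (add 3h to convert from UTC-3).
Ben in UTC: 07:30-09:30, 12:00-14:00, 14:30-15:30 (add 4h to convert from UTC-4).
Hana in UTC: 08:00-09:00, 11:00-13:00, 13:30-16:00 (subtract 1h to convert from UTC+1).
Rosa in UTC: 08:00-10:30, 12:00-17:00 (add 4h to convert from UTC-4).
Ximena in UTC: 07:00-15:30, 16:00-17:00 (add 3h to convert from UTC-3).
Dana ∩ Sofia: 07:30-09:00, 11:00-15:30.
Dana ∩ Sofia ∩ Ben: 07:30-09:00, 12:00-14:00, 14:30-15:30.
Dana ∩ Sofia ∩ Ben ∩ Hana: 08:00-09:00, 12:00-13:00, 13:30-14:00, 14:30-15:30.
Dana ∩ Sofia ∩ Ben ∩ Hana ∩ Rosa: 08:00-09:00, 12:00-13:00, 13:30-14:00, 14:30-15:30.
Dana ∩ Sofia ∩ Ben ∩ Hana ∩ Rosa ∩ Ximena: 08:00-09:00, 12:00-13:00, 13:30-14:00, 14:30-15:30.
Those are the intersection windows.

08:00-09:00, 12:00-13:00, 13:30-14:00, 14:30-15:30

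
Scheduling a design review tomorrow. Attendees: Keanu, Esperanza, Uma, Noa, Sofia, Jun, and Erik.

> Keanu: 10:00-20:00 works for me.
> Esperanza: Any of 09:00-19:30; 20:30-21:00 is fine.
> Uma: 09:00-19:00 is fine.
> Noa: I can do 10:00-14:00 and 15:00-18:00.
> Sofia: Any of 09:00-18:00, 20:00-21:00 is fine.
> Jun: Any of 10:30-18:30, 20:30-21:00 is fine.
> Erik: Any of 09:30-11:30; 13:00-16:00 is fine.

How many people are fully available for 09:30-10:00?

Esperanza, Uma, Sofia, and Erik can make the full 09:30-10:00 slot — that's 4.

4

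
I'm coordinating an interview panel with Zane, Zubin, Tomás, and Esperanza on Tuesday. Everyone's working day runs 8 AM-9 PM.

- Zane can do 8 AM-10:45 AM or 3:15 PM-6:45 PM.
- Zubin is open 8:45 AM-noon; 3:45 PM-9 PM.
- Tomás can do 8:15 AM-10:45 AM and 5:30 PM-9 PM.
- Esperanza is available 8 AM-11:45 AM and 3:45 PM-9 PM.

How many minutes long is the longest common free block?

Zane ∩ Zubin: 08:45-10:45, 15:45-18:45.
Zane ∩ Zubin ∩ Tomás: 08:45-10:45, 17:30-18:45.
Zane ∩ Zubin ∩ Tomás ∩ Esperanza: 08:45-10:45, 17:30-18:45.
So the common availability across everyone is 08:45-10:45, 17:30-18:45.
The longest is 08:45-10:45 at 120 minutes.

120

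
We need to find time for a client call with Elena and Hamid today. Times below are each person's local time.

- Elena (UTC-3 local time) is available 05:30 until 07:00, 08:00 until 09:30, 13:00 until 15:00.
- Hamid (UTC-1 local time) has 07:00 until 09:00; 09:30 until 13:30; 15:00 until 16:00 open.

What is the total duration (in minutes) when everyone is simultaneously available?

Elena in UTC: 08:30-10:00, 11:00-12:30, 16:00-18:00 (add 3h to convert from UTC-3).
Hamid in UTC: 08:00-10:00, 10:30-14:30, 16:00-17:00 (add 1h to convert from UTC-1).
Elena ∩ Hamid: 08:30-10:00, 11:00-12:30, 16:00-17:00.
Summing the common windows: 90 + 90 + 60 = 240 minutes.

240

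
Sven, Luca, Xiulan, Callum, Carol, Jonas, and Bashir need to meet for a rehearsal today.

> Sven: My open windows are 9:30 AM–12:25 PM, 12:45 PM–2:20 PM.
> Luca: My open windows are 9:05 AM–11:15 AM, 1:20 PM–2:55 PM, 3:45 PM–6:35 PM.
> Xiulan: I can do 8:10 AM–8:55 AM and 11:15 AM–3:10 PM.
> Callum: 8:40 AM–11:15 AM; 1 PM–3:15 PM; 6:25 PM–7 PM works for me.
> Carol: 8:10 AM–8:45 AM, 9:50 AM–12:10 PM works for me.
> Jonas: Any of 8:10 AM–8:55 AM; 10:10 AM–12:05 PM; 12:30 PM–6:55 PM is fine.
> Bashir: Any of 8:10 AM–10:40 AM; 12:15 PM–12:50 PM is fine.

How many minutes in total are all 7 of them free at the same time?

0

Sven ∩ Luca: 09:30-11:15, 13:20-14:20.
Sven ∩ Luca ∩ Xiulan: 13:20-14:20.
Sven ∩ Luca ∩ Xiulan ∩ Callum: 13:20-14:20.
Sven ∩ Luca ∩ Xiulan ∩ Callum ∩ Carol: ∅.
Sven ∩ Luca ∩ Xiulan ∩ Callum ∩ Carol ∩ Jonas: ∅.
Sven ∩ Luca ∩ Xiulan ∩ Callum ∩ Carol ∩ Jonas ∩ Bashir: ∅.
There is no time when everyone is free.
There is no common window, so the total is 0 minutes.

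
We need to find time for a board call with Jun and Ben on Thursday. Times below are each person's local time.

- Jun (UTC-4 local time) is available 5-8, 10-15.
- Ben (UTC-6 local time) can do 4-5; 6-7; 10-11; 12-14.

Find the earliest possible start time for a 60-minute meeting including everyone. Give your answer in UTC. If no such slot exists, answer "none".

Jun in UTC: 09:00-12:00, 14:00-19:00 (add 4h to convert from UTC-4).
Ben in UTC: 10:00-11:00, 12:00-13:00, 16:00-17:00, 18:00-20:00 (add 6h to convert from UTC-6).
Jun ∩ Ben: 10:00-11:00, 16:00-17:00, 18:00-19:00.
The first common window of at least 60 minutes is 10:00-11:00, so the earliest start is 10:00.

10:00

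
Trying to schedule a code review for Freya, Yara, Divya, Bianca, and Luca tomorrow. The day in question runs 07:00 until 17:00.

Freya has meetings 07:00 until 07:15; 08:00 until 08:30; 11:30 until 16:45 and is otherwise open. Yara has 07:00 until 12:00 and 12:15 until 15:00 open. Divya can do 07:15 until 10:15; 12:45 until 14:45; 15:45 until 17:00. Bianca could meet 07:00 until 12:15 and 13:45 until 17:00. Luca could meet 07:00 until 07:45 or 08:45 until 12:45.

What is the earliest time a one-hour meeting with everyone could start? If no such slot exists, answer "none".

Freya free: 07:15-08:00, 08:30-11:30, 16:45-17:00 (invert busy blocks within the working day).
Yara free: 07:00-12:00, 12:15-15:00.
Divya free: 07:15-10:15, 12:45-14:45, 15:45-17:00.
Bianca free: 07:00-12:15, 13:45-17:00.
Luca free: 07:00-07:45, 08:45-12:45.
Freya ∩ Yara: 07:15-08:00, 08:30-11:30.
Freya ∩ Yara ∩ Divya: 07:15-08:00, 08:30-10:15.
Freya ∩ Yara ∩ Divya ∩ Bianca: 07:15-08:00, 08:30-10:15.
Freya ∩ Yara ∩ Divya ∩ Bianca ∩ Luca: 07:15-07:45, 08:45-10:15.
The first common window of at least 60 minutes is 08:45-10:15, so the earliest start is 08:45.

08:45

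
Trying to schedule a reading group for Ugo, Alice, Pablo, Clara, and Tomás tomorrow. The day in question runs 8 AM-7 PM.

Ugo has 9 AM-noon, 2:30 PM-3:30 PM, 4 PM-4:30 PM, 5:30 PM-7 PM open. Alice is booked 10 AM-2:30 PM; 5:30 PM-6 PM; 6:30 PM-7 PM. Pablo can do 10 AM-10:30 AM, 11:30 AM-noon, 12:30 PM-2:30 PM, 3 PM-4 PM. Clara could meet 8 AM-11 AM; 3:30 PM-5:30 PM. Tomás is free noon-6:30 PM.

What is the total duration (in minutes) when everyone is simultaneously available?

0

Ugo free: 09:00-12:00, 14:30-15:30, 16:00-16:30, 17:30-19:00.
Alice free: 08:00-10:00, 14:30-17:30, 18:00-18:30 (invert busy blocks within the working day).
Pablo free: 10:00-10:30, 11:30-12:00, 12:30-14:30, 15:00-16:00.
Clara free: 08:00-11:00, 15:30-17:30.
Tomás free: 12:00-18:30.
Ugo ∩ Alice: 09:00-10:00, 14:30-15:30, 16:00-16:30, 18:00-18:30.
Ugo ∩ Alice ∩ Pablo: 15:00-15:30.
Ugo ∩ Alice ∩ Pablo ∩ Clara: ∅.
Ugo ∩ Alice ∩ Pablo ∩ Clara ∩ Tomás: ∅.
There is no time when everyone is free.
There is no common window, so the total is 0 minutes.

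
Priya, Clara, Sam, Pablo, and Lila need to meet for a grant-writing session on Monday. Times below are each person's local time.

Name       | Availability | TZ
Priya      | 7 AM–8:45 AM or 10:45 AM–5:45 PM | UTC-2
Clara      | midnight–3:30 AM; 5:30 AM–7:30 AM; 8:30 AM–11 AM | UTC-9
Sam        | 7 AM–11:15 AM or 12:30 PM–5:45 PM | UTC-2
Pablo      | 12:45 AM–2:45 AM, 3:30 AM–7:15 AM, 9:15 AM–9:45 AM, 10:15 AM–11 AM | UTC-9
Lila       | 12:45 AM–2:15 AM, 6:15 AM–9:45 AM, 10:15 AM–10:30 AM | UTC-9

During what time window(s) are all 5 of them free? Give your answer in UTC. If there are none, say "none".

Priya in UTC: 09:00-10:45, 12:45-19:45 (add 2h to convert from UTC-2).
Clara in UTC: 09:00-12:30, 14:30-16:30, 17:30-20:00 (add 9h to convert from UTC-9).
Sam in UTC: 09:00-13:15, 14:30-19:45 (add 2h to convert from UTC-2).
Pablo in UTC: 09:45-11:45, 12:30-16:15, 18:15-18:45, 19:15-20:00 (add 9h to convert from UTC-9).
Lila in UTC: 09:45-11:15, 15:15-18:45, 19:15-19:30 (add 9h to convert from UTC-9).
Priya ∩ Clara: 09:00-10:45, 14:30-16:30, 17:30-19:45.
Priya ∩ Clara ∩ Sam: 09:00-10:45, 14:30-16:30, 17:30-19:45.
Priya ∩ Clara ∩ Sam ∩ Pablo: 09:45-10:45, 14:30-16:15, 18:15-18:45, 19:15-19:45.
Priya ∩ Clara ∩ Sam ∩ Pablo ∩ Lila: 09:45-10:45, 15:15-16:15, 18:15-18:45, 19:15-19:30.

09:45-10:45, 15:15-16:15, 18:15-18:45, 19:15-19:30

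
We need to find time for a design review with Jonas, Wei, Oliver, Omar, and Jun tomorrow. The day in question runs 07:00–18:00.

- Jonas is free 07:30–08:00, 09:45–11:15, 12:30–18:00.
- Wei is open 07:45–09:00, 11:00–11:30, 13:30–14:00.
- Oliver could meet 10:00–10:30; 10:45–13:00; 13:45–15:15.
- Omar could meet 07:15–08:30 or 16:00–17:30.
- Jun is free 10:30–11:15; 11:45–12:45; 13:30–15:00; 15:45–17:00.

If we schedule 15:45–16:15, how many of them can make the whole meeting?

2

Jonas and Jun can make the full 15:45-16:15 slot — that's 2.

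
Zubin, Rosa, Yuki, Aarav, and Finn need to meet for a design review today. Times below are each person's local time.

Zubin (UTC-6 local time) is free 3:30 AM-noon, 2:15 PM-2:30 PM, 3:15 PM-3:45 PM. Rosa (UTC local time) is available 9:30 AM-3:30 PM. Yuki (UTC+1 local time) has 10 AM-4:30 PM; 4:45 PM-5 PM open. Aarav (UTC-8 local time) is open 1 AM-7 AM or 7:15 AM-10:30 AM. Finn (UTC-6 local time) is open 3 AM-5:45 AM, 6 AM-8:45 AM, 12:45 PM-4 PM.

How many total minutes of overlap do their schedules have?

300

Zubin in UTC: 09:30-18:00, 20:15-20:30, 21:15-21:45 (add 6h to convert from UTC-6).
Rosa in UTC: 09:30-15:30.
Yuki in UTC: 09:00-15:30, 15:45-16:00 (subtract 1h to convert from UTC+1).
Aarav in UTC: 09:00-15:00, 15:15-18:30 (add 8h to convert from UTC-8).
Finn in UTC: 09:00-11:45, 12:00-14:45, 18:45-22:00 (add 6h to convert from UTC-6).
Zubin ∩ Rosa: 09:30-15:30.
Zubin ∩ Rosa ∩ Yuki: 09:30-15:30.
Zubin ∩ Rosa ∩ Yuki ∩ Aarav: 09:30-15:00, 15:15-15:30.
Zubin ∩ Rosa ∩ Yuki ∩ Aarav ∩ Finn: 09:30-11:45, 12:00-14:45.
Those are the intersection windows.
Summing the common windows: 135 + 165 = 300 minutes.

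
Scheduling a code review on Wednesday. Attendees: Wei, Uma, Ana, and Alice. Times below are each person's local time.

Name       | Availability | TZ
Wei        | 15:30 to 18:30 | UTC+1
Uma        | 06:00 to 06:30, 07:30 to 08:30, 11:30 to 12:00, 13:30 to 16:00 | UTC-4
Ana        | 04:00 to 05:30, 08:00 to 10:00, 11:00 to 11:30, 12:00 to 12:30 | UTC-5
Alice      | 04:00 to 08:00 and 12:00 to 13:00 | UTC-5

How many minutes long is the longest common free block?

Wei in UTC: 14:30-17:30 (subtract 1h to convert from UTC+1).
Uma in UTC: 10:00-10:30, 11:30-12:30, 15:30-16:00, 17:30-20:00 (add 4h to convert from UTC-4).
Ana in UTC: 09:00-10:30, 13:00-15:00, 16:00-16:30, 17:00-17:30 (add 5h to convert from UTC-5).
Alice in UTC: 09:00-13:00, 17:00-18:00 (add 5h to convert from UTC-5).
Wei ∩ Uma: 15:30-16:00.
Wei ∩ Uma ∩ Ana: ∅.
Wei ∩ Uma ∩ Ana ∩ Alice: ∅.
There is no time when everyone is free.
No common window exists, so the longest block is 0 minutes.

0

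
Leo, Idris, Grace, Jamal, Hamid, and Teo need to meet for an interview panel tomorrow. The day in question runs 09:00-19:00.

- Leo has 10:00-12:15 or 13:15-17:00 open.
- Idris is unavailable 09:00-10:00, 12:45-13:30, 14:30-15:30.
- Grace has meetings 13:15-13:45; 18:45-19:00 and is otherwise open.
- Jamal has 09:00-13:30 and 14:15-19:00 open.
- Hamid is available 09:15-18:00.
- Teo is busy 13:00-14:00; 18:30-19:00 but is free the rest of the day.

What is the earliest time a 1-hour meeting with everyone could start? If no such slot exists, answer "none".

10:00

Leo free: 10:00-12:15, 13:15-17:00.
Idris free: 10:00-12:45, 13:30-14:30, 15:30-19:00 (invert busy blocks within the working day).
Grace free: 09:00-13:15, 13:45-18:45 (invert busy blocks within the working day).
Jamal free: 09:00-13:30, 14:15-19:00.
Hamid free: 09:15-18:00.
Teo free: 09:00-13:00, 14:00-18:30 (invert busy blocks within the working day).
Leo ∩ Idris: 10:00-12:15, 13:30-14:30, 15:30-17:00.
Leo ∩ Idris ∩ Grace: 10:00-12:15, 13:45-14:30, 15:30-17:00.
Leo ∩ Idris ∩ Grace ∩ Jamal: 10:00-12:15, 14:15-14:30, 15:30-17:00.
Leo ∩ Idris ∩ Grace ∩ Jamal ∩ Hamid: 10:00-12:15, 14:15-14:30, 15:30-17:00.
Leo ∩ Idris ∩ Grace ∩ Jamal ∩ Hamid ∩ Teo: 10:00-12:15, 14:15-14:30, 15:30-17:00.
Those are the intersection windows.
The first common window of at least 60 minutes is 10:00-12:15, so the earliest start is 10:00.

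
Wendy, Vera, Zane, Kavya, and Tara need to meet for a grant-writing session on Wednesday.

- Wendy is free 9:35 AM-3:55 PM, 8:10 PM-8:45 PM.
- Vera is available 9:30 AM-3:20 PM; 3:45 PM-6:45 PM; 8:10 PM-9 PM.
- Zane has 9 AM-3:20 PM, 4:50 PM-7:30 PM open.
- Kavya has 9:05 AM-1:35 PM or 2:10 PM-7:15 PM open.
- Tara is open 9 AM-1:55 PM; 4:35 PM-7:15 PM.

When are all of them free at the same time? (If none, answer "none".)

Wendy ∩ Vera: 09:35-15:20, 15:45-15:55, 20:10-20:45.
Wendy ∩ Vera ∩ Zane: 09:35-15:20.
Wendy ∩ Vera ∩ Zane ∩ Kavya: 09:35-13:35, 14:10-15:20.
Wendy ∩ Vera ∩ Zane ∩ Kavya ∩ Tara: 09:35-13:35.

09:35-13:35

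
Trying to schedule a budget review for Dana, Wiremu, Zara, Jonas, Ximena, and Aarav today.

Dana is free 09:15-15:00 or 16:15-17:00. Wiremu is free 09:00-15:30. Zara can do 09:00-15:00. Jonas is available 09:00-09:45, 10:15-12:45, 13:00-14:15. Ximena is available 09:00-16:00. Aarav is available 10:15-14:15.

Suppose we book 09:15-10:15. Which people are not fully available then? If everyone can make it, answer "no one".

Aarav, Jonas

Dana: free for 09:15-10:15. Wiremu: free for 09:15-10:15. Zara: free for 09:15-10:15. Jonas: not fully free for 09:15-10:15. Ximena: free for 09:15-10:15. Aarav: not fully free for 09:15-10:15.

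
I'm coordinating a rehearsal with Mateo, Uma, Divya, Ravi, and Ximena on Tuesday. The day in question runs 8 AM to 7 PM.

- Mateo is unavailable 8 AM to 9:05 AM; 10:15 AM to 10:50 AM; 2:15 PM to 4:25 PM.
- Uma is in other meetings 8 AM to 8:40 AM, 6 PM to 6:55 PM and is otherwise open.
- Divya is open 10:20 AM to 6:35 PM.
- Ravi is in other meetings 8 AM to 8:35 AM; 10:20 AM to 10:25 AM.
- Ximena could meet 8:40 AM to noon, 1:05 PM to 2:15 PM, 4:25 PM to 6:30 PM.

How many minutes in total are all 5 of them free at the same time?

Mateo free: 09:05-10:15, 10:50-14:15, 16:25-19:00 (invert busy blocks within the working day).
Uma free: 08:40-18:00, 18:55-19:00 (invert busy blocks within the working day).
Divya free: 10:20-18:35.
Ravi free: 08:35-10:20, 10:25-19:00 (invert busy blocks within the working day).
Ximena free: 08:40-12:00, 13:05-14:15, 16:25-18:30.
Mateo ∩ Uma: 09:05-10:15, 10:50-14:15, 16:25-18:00, 18:55-19:00.
Mateo ∩ Uma ∩ Divya: 10:50-14:15, 16:25-18:00.
Mateo ∩ Uma ∩ Divya ∩ Ravi: 10:50-14:15, 16:25-18:00.
Mateo ∩ Uma ∩ Divya ∩ Ravi ∩ Ximena: 10:50-12:00, 13:05-14:15, 16:25-18:00.
Summing the common windows: 70 + 70 + 95 = 235 minutes.

235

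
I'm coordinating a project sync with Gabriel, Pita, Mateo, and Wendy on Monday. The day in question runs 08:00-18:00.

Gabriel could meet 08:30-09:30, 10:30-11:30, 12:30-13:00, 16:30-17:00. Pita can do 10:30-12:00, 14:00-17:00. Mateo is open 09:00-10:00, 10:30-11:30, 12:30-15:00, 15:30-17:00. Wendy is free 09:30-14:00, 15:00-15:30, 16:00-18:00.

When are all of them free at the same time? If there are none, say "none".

Gabriel ∩ Pita: 10:30-11:30, 16:30-17:00.
Gabriel ∩ Pita ∩ Mateo: 10:30-11:30, 16:30-17:00.
Gabriel ∩ Pita ∩ Mateo ∩ Wendy: 10:30-11:30, 16:30-17:00.
So the common availability across everyone is 10:30-11:30, 16:30-17:00.

10:30-11:30, 16:30-17:00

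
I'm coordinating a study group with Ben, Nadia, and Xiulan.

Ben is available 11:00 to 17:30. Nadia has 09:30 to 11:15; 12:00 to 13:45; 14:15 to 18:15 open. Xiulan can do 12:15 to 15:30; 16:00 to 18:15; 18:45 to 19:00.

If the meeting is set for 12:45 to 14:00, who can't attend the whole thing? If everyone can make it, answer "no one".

Nadia

Ben: free for 12:45-14:00. Nadia: not fully free for 12:45-14:00. Xiulan: free for 12:45-14:00.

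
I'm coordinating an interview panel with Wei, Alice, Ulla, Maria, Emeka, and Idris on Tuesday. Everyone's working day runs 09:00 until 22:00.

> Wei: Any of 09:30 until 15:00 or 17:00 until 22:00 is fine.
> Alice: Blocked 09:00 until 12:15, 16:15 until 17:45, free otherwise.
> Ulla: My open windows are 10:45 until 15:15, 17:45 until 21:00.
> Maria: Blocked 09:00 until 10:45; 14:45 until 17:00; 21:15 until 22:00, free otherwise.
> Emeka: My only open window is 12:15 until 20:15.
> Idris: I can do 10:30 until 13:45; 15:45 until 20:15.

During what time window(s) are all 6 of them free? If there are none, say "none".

Wei free: 09:30-15:00, 17:00-22:00.
Alice free: 12:15-16:15, 17:45-22:00 (invert busy blocks within the working day).
Ulla free: 10:45-15:15, 17:45-21:00.
Maria free: 10:45-14:45, 17:00-21:15 (invert busy blocks within the working day).
Emeka free: 12:15-20:15.
Idris free: 10:30-13:45, 15:45-20:15.
Wei ∩ Alice: 12:15-15:00, 17:45-22:00.
Wei ∩ Alice ∩ Ulla: 12:15-15:00, 17:45-21:00.
Wei ∩ Alice ∩ Ulla ∩ Maria: 12:15-14:45, 17:45-21:00.
Wei ∩ Alice ∩ Ulla ∩ Maria ∩ Emeka: 12:15-14:45, 17:45-20:15.
Wei ∩ Alice ∩ Ulla ∩ Maria ∩ Emeka ∩ Idris: 12:15-13:45, 17:45-20:15.

12:15-13:45, 17:45-20:15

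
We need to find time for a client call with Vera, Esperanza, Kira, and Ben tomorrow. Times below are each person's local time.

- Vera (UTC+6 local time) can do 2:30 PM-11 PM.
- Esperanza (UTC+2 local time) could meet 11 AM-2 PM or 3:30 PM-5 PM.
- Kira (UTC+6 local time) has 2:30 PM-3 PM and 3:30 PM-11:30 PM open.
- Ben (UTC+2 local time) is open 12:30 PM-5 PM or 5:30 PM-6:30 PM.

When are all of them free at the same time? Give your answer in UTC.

Vera in UTC: 08:30-17:00 (subtract 6h to convert from UTC+6).
Esperanza in UTC: 09:00-12:00, 13:30-15:00 (subtract 2h to convert from UTC+2).
Kira in UTC: 08:30-09:00, 09:30-17:30 (subtract 6h to convert from UTC+6).
Ben in UTC: 10:30-15:00, 15:30-16:30 (subtract 2h to convert from UTC+2).
Vera ∩ Esperanza: 09:00-12:00, 13:30-15:00.
Vera ∩ Esperanza ∩ Kira: 09:30-12:00, 13:30-15:00.
Vera ∩ Esperanza ∩ Kira ∩ Ben: 10:30-12:00, 13:30-15:00.

10:30-12:00, 13:30-15:00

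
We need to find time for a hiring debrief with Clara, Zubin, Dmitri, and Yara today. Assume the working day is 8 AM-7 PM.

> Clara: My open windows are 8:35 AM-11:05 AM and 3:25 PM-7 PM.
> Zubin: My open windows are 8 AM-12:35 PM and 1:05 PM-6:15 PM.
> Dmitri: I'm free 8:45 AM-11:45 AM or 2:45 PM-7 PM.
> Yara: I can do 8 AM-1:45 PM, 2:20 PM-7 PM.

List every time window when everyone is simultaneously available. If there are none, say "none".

08:45-11:05, 15:25-18:15

Clara ∩ Zubin: 08:35-11:05, 15:25-18:15.
Clara ∩ Zubin ∩ Dmitri: 08:45-11:05, 15:25-18:15.
Clara ∩ Zubin ∩ Dmitri ∩ Yara: 08:45-11:05, 15:25-18:15.
So the common availability across everyone is 08:45-11:05, 15:25-18:15.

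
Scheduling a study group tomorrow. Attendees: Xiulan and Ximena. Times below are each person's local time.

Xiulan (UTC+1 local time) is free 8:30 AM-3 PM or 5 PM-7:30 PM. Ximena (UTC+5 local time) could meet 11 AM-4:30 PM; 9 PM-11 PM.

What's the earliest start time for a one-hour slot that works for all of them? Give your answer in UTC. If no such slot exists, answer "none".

Xiulan in UTC: 07:30-14:00, 16:00-18:30 (subtract 1h to convert from UTC+1).
Ximena in UTC: 06:00-11:30, 16:00-18:00 (subtract 5h to convert from UTC+5).
Xiulan ∩ Ximena: 07:30-11:30, 16:00-18:00.
The first common window of at least 60 minutes is 07:30-11:30, so the earliest start is 07:30.

07:30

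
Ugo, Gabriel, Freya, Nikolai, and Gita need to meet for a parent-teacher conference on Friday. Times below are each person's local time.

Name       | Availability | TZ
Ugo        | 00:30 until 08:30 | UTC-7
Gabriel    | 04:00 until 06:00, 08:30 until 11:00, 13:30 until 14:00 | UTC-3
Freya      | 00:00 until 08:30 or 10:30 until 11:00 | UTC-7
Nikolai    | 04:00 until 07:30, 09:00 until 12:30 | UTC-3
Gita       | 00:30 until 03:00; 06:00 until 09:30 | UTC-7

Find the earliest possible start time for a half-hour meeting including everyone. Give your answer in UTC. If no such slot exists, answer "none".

Ugo in UTC: 07:30-15:30 (add 7h to convert from UTC-7).
Gabriel in UTC: 07:00-09:00, 11:30-14:00, 16:30-17:00 (add 3h to convert from UTC-3).
Freya in UTC: 07:00-15:30, 17:30-18:00 (add 7h to convert from UTC-7).
Nikolai in UTC: 07:00-10:30, 12:00-15:30 (add 3h to convert from UTC-3).
Gita in UTC: 07:30-10:00, 13:00-16:30 (add 7h to convert from UTC-7).
Ugo ∩ Gabriel: 07:30-09:00, 11:30-14:00.
Ugo ∩ Gabriel ∩ Freya: 07:30-09:00, 11:30-14:00.
Ugo ∩ Gabriel ∩ Freya ∩ Nikolai: 07:30-09:00, 12:00-14:00.
Ugo ∩ Gabriel ∩ Freya ∩ Nikolai ∩ Gita: 07:30-09:00, 13:00-14:00.
The first common window of at least 30 minutes is 07:30-09:00, so the earliest start is 07:30.

07:30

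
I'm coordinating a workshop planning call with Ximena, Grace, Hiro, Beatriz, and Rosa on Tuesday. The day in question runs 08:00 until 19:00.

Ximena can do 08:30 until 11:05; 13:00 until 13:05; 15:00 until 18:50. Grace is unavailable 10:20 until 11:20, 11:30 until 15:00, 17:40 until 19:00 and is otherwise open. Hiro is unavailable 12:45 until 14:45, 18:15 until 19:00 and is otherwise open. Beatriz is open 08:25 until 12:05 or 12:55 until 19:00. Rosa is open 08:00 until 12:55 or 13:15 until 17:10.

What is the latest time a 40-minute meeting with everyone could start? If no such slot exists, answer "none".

16:30

Ximena free: 08:30-11:05, 13:00-13:05, 15:00-18:50.
Grace free: 08:00-10:20, 11:20-11:30, 15:00-17:40 (invert busy blocks within the working day).
Hiro free: 08:00-12:45, 14:45-18:15 (invert busy blocks within the working day).
Beatriz free: 08:25-12:05, 12:55-19:00.
Rosa free: 08:00-12:55, 13:15-17:10.
Ximena ∩ Grace: 08:30-10:20, 15:00-17:40.
Ximena ∩ Grace ∩ Hiro: 08:30-10:20, 15:00-17:40.
Ximena ∩ Grace ∩ Hiro ∩ Beatriz: 08:30-10:20, 15:00-17:40.
Ximena ∩ Grace ∩ Hiro ∩ Beatriz ∩ Rosa: 08:30-10:20, 15:00-17:10.
The last common window of at least 40 minutes is 15:00-17:10; a 40-minute meeting can start as late as 16:30 and still end by 17:10.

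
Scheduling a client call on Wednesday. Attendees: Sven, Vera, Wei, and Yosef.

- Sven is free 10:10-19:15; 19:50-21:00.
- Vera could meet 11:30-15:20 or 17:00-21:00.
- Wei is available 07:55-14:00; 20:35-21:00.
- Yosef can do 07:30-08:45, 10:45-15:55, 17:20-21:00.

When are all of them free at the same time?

Sven ∩ Vera: 11:30-15:20, 17:00-19:15, 19:50-21:00.
Sven ∩ Vera ∩ Wei: 11:30-14:00, 20:35-21:00.
Sven ∩ Vera ∩ Wei ∩ Yosef: 11:30-14:00, 20:35-21:00.
Those are the intersection windows.

11:30-14:00, 20:35-21:00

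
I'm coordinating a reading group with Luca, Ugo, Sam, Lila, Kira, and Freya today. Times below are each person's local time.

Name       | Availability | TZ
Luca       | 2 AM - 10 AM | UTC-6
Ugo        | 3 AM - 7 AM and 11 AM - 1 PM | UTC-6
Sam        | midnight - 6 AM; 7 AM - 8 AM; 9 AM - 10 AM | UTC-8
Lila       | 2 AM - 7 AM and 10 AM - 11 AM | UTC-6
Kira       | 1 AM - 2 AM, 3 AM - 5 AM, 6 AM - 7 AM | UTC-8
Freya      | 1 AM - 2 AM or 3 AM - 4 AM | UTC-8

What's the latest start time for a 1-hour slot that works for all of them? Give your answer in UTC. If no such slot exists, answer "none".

11:00

Luca in UTC: 08:00-16:00 (add 6h to convert from UTC-6).
Ugo in UTC: 09:00-13:00, 17:00-19:00 (add 6h to convert from UTC-6).
Sam in UTC: 08:00-14:00, 15:00-16:00, 17:00-18:00 (add 8h to convert from UTC-8).
Lila in UTC: 08:00-13:00, 16:00-17:00 (add 6h to convert from UTC-6).
Kira in UTC: 09:00-10:00, 11:00-13:00, 14:00-15:00 (add 8h to convert from UTC-8).
Freya in UTC: 09:00-10:00, 11:00-12:00 (add 8h to convert from UTC-8).
Luca ∩ Ugo: 09:00-13:00.
Luca ∩ Ugo ∩ Sam: 09:00-13:00.
Luca ∩ Ugo ∩ Sam ∩ Lila: 09:00-13:00.
Luca ∩ Ugo ∩ Sam ∩ Lila ∩ Kira: 09:00-10:00, 11:00-13:00.
Luca ∩ Ugo ∩ Sam ∩ Lila ∩ Kira ∩ Freya: 09:00-10:00, 11:00-12:00.
Those are the intersection windows.
The last common window of at least 60 minutes is 11:00-12:00; a 60-minute meeting can start as late as 11:00 and still end by 12:00.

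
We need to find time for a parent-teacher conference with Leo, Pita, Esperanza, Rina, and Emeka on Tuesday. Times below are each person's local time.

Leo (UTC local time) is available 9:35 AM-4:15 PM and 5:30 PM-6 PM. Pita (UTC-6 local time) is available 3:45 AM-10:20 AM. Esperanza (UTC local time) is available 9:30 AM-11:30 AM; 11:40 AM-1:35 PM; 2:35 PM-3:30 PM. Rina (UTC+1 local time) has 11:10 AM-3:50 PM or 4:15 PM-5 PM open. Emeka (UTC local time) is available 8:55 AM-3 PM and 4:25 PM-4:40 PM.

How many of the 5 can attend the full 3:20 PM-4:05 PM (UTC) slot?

2

Leo in UTC: 09:35-16:15, 17:30-18:00.
Pita in UTC: 09:45-16:20 (add 6h to convert from UTC-6).
Esperanza in UTC: 09:30-11:30, 11:40-13:35, 14:35-15:30.
Rina in UTC: 10:10-14:50, 15:15-16:00 (subtract 1h to convert from UTC+1).
Emeka in UTC: 08:55-15:00, 16:25-16:40.
Leo and Pita can make the full 15:20-16:05 slot — that's 2.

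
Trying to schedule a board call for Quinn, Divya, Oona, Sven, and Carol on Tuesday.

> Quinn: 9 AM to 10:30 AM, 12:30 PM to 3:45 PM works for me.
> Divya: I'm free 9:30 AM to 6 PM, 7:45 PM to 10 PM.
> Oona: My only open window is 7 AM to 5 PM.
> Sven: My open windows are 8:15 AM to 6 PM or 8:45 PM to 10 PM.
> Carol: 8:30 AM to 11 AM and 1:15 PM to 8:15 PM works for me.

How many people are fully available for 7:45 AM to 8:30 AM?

1

Oona can make the full 07:45-08:30 slot — that's 1.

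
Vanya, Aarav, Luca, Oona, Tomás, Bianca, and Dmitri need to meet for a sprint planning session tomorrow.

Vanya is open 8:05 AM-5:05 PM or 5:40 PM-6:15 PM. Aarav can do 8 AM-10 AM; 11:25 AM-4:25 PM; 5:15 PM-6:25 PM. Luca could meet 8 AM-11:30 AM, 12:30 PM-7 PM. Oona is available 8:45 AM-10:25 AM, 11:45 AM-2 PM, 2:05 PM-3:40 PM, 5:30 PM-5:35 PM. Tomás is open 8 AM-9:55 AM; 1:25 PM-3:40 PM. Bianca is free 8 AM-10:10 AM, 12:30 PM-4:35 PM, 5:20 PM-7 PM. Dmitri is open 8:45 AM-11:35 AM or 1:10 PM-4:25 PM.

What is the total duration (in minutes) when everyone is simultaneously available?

Vanya ∩ Aarav: 08:05-10:00, 11:25-16:25, 17:40-18:15.
Vanya ∩ Aarav ∩ Luca: 08:05-10:00, 11:25-11:30, 12:30-16:25, 17:40-18:15.
Vanya ∩ Aarav ∩ Luca ∩ Oona: 08:45-10:00, 12:30-14:00, 14:05-15:40.
Vanya ∩ Aarav ∩ Luca ∩ Oona ∩ Tomás: 08:45-09:55, 13:25-14:00, 14:05-15:40.
Vanya ∩ Aarav ∩ Luca ∩ Oona ∩ Tomás ∩ Bianca: 08:45-09:55, 13:25-14:00, 14:05-15:40.
Vanya ∩ Aarav ∩ Luca ∩ Oona ∩ Tomás ∩ Bianca ∩ Dmitri: 08:45-09:55, 13:25-14:00, 14:05-15:40.
Those are the intersection windows.
Summing the common windows: 70 + 35 + 95 = 200 minutes.

200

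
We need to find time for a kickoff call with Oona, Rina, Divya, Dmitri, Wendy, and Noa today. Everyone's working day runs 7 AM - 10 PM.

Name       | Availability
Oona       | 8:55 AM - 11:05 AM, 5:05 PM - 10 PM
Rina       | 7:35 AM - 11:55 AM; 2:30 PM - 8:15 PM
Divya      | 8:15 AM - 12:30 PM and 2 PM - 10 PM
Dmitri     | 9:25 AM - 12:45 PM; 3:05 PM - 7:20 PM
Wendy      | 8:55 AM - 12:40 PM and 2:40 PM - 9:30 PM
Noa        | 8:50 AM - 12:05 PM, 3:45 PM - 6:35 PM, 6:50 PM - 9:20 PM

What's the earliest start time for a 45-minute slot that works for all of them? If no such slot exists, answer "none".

Oona ∩ Rina: 08:55-11:05, 17:05-20:15.
Oona ∩ Rina ∩ Divya: 08:55-11:05, 17:05-20:15.
Oona ∩ Rina ∩ Divya ∩ Dmitri: 09:25-11:05, 17:05-19:20.
Oona ∩ Rina ∩ Divya ∩ Dmitri ∩ Wendy: 09:25-11:05, 17:05-19:20.
Oona ∩ Rina ∩ Divya ∩ Dmitri ∩ Wendy ∩ Noa: 09:25-11:05, 17:05-18:35, 18:50-19:20.
The first common window of at least 45 minutes is 09:25-11:05, so the earliest start is 09:25.

09:25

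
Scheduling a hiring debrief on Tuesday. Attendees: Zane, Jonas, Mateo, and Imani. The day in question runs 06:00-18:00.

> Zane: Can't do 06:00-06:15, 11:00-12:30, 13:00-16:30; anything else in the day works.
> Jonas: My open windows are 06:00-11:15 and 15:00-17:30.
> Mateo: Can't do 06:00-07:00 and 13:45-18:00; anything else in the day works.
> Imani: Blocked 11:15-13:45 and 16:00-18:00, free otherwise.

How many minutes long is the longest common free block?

240

Zane free: 06:15-11:00, 12:30-13:00, 16:30-18:00 (invert busy blocks within the working day).
Jonas free: 06:00-11:15, 15:00-17:30.
Mateo free: 07:00-13:45 (invert busy blocks within the working day).
Imani free: 06:00-11:15, 13:45-16:00 (invert busy blocks within the working day).
Zane ∩ Jonas: 06:15-11:00, 16:30-17:30.
Zane ∩ Jonas ∩ Mateo: 07:00-11:00.
Zane ∩ Jonas ∩ Mateo ∩ Imani: 07:00-11:00.
So the common availability across everyone is 07:00-11:00.
The longest is 07:00-11:00 at 240 minutes.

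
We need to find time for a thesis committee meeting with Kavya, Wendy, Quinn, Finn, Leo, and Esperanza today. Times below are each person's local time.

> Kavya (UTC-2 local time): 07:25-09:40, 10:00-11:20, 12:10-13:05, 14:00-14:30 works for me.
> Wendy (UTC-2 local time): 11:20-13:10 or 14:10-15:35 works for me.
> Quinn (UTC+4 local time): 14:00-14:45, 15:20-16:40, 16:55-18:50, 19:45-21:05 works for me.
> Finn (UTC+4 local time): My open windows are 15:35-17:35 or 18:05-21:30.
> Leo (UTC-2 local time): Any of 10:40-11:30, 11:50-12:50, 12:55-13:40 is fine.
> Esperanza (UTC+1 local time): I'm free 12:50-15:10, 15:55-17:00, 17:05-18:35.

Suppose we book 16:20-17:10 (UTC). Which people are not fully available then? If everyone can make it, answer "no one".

Kavya, Leo, Quinn

Kavya in UTC: 09:25-11:40, 12:00-13:20, 14:10-15:05, 16:00-16:30 (add 2h to convert from UTC-2).
Wendy in UTC: 13:20-15:10, 16:10-17:35 (add 2h to convert from UTC-2).
Quinn in UTC: 10:00-10:45, 11:20-12:40, 12:55-14:50, 15:45-17:05 (subtract 4h to convert from UTC+4).
Finn in UTC: 11:35-13:35, 14:05-17:30 (subtract 4h to convert from UTC+4).
Leo in UTC: 12:40-13:30, 13:50-14:50, 14:55-15:40 (add 2h to convert from UTC-2).
Esperanza in UTC: 11:50-14:10, 14:55-16:00, 16:05-17:35 (subtract 1h to convert from UTC+1).
Kavya: not fully free for 16:20-17:10. Wendy: free for 16:20-17:10. Quinn: not fully free for 16:20-17:10. Finn: free for 16:20-17:10. Leo: not fully free for 16:20-17:10. Esperanza: free for 16:20-17:10.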